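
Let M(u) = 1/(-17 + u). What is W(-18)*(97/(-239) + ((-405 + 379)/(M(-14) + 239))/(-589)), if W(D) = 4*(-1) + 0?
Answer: 6823365/4204966 ≈ 1.6227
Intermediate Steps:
W(D) = -4 (W(D) = -4 + 0 = -4)
W(-18)*(97/(-239) + ((-405 + 379)/(M(-14) + 239))/(-589)) = -4*(97/(-239) + ((-405 + 379)/(1/(-17 - 14) + 239))/(-589)) = -4*(97*(-1/239) - 26/(1/(-31) + 239)*(-1/589)) = -4*(-97/239 - 26/(-1/31 + 239)*(-1/589)) = -4*(-97/239 - 26/7408/31*(-1/589)) = -4*(-97/239 - 26*31/7408*(-1/589)) = -4*(-97/239 - 403/3704*(-1/589)) = -4*(-97/239 + 13/70376) = -4*(-6823365/16819864) = 6823365/4204966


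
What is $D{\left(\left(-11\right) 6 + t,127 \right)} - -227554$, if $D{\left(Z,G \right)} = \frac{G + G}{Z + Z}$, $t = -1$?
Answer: $\frac{15245991}{67} \approx 2.2755 \cdot 10^{5}$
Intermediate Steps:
$D{\left(Z,G \right)} = \frac{G}{Z}$ ($D{\left(Z,G \right)} = \frac{2 G}{2 Z} = 2 G \frac{1}{2 Z} = \frac{G}{Z}$)
$D{\left(\left(-11\right) 6 + t,127 \right)} - -227554 = \frac{127}{\left(-11\right) 6 - 1} - -227554 = \frac{127}{-66 - 1} + 227554 = \frac{127}{-67} + 227554 = 127 \left(- \frac{1}{67}\right) + 227554 = - \frac{127}{67} + 227554 = \frac{15245991}{67}$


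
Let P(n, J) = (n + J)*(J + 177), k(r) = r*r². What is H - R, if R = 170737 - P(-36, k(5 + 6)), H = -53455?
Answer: 1728668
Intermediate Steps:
k(r) = r³
P(n, J) = (177 + J)*(J + n) (P(n, J) = (J + n)*(177 + J) = (177 + J)*(J + n))
R = -1782123 (R = 170737 - (((5 + 6)³)² + 177*(5 + 6)³ + 177*(-36) + (5 + 6)³*(-36)) = 170737 - ((11³)² + 177*11³ - 6372 + 11³*(-36)) = 170737 - (1331² + 177*1331 - 6372 + 1331*(-36)) = 170737 - (1771561 + 235587 - 6372 - 47916) = 170737 - 1*1952860 = 170737 - 1952860 = -1782123)
H - R = -53455 - 1*(-1782123) = -53455 + 1782123 = 1728668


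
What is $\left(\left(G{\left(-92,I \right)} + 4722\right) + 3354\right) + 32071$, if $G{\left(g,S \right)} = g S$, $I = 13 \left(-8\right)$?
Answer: $49715$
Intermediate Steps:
$I = -104$
$G{\left(g,S \right)} = S g$
$\left(\left(G{\left(-92,I \right)} + 4722\right) + 3354\right) + 32071 = \left(\left(\left(-104\right) \left(-92\right) + 4722\right) + 3354\right) + 32071 = \left(\left(9568 + 4722\right) + 3354\right) + 32071 = \left(14290 + 3354\right) + 32071 = 17644 + 32071 = 49715$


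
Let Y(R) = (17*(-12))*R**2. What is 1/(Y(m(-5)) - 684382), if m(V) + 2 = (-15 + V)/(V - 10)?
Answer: -3/2053418 ≈ -1.4610e-6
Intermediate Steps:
m(V) = -2 + (-15 + V)/(-10 + V) (m(V) = -2 + (-15 + V)/(V - 10) = -2 + (-15 + V)/(-10 + V))
Y(R) = -204*R**2
1/(Y(m(-5)) - 684382) = 1/(-204*(5 - 1*(-5))**2/(-10 - 5)**2 - 684382) = 1/(-204*(5 + 5)**2/225 - 684382) = 1/(-204*(-1/15*10)**2 - 684382) = 1/(-204*(-2/3)**2 - 684382) = 1/(-204*4/9 - 684382) = 1/(-272/3 - 684382) = 1/(-2053418/3) = -3/2053418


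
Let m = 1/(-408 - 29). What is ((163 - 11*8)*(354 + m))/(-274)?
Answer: -11602275/119738 ≈ -96.897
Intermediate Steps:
m = -1/437 (m = 1/(-437) = -1/437 ≈ -0.0022883)
((163 - 11*8)*(354 + m))/(-274) = ((163 - 11*8)*(354 - 1/437))/(-274) = ((163 - 88)*(154697/437))*(-1/274) = (75*(154697/437))*(-1/274) = (11602275/437)*(-1/274) = -11602275/119738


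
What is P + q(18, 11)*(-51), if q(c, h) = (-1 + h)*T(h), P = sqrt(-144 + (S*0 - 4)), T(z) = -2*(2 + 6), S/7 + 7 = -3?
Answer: 8160 + 2*I*sqrt(37) ≈ 8160.0 + 12.166*I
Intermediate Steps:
S = -70 (S = -49 + 7*(-3) = -49 - 21 = -70)
T(z) = -16 (T(z) = -2*8 = -16)
P = 2*I*sqrt(37) (P = sqrt(-144 + (-70*0 - 4)) = sqrt(-144 + (0 - 4)) = sqrt(-144 - 4) = sqrt(-148) = 2*I*sqrt(37) ≈ 12.166*I)
q(c, h) = 16 - 16*h (q(c, h) = (-1 + h)*(-16) = 16 - 16*h)
P + q(18, 11)*(-51) = 2*I*sqrt(37) + (16 - 16*11)*(-51) = 2*I*sqrt(37) + (16 - 176)*(-51) = 2*I*sqrt(37) - 160*(-51) = 2*I*sqrt(37) + 8160 = 8160 + 2*I*sqrt(37)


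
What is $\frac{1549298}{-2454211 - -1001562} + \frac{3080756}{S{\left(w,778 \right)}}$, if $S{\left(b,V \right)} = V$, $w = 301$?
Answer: $\frac{2237025884400}{565080461} \approx 3958.8$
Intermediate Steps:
$\frac{1549298}{-2454211 - -1001562} + \frac{3080756}{S{\left(w,778 \right)}} = \frac{1549298}{-2454211 - -1001562} + \frac{3080756}{778} = \frac{1549298}{-2454211 + 1001562} + 3080756 \cdot \frac{1}{778} = \frac{1549298}{-1452649} + \frac{1540378}{389} = 1549298 \left(- \frac{1}{1452649}\right) + \frac{1540378}{389} = - \frac{1549298}{1452649} + \frac{1540378}{389} = \frac{2237025884400}{565080461}$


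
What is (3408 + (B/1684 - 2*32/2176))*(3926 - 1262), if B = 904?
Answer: 64987447500/7157 ≈ 9.0803e+6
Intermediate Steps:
(3408 + (B/1684 - 2*32/2176))*(3926 - 1262) = (3408 + (904/1684 - 2*32/2176))*(3926 - 1262) = (3408 + (904*(1/1684) - 64*1/2176))*2664 = (3408 + (226/421 - 1/34))*2664 = (3408 + 7263/14314)*2664 = (48789375/14314)*2664 = 64987447500/7157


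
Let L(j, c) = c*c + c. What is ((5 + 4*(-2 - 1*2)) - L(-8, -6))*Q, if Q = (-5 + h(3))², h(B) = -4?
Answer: -3321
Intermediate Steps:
L(j, c) = c + c² (L(j, c) = c² + c = c + c²)
Q = 81 (Q = (-5 - 4)² = (-9)² = 81)
((5 + 4*(-2 - 1*2)) - L(-8, -6))*Q = ((5 + 4*(-2 - 1*2)) - (-6)*(1 - 6))*81 = ((5 + 4*(-2 - 2)) - (-6)*(-5))*81 = ((5 + 4*(-4)) - 1*30)*81 = ((5 - 16) - 30)*81 = (-11 - 30)*81 = -41*81 = -3321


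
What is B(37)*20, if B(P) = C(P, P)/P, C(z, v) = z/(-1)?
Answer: -20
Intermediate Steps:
C(z, v) = -z (C(z, v) = z*(-1) = -z)
B(P) = -1 (B(P) = (-P)/P = -1)
B(37)*20 = -1*20 = -20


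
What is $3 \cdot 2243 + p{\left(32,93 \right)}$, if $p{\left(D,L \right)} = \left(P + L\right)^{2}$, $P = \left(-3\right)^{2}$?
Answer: $17133$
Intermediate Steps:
$P = 9$
$p{\left(D,L \right)} = \left(9 + L\right)^{2}$
$3 \cdot 2243 + p{\left(32,93 \right)} = 3 \cdot 2243 + \left(9 + 93\right)^{2} = 6729 + 102^{2} = 6729 + 10404 = 17133$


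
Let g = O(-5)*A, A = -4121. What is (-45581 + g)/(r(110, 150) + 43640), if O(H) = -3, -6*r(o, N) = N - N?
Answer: -16609/21820 ≈ -0.76118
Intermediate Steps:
r(o, N) = 0 (r(o, N) = -(N - N)/6 = -⅙*0 = 0)
g = 12363 (g = -3*(-4121) = 12363)
(-45581 + g)/(r(110, 150) + 43640) = (-45581 + 12363)/(0 + 43640) = -33218/43640 = -33218*1/43640 = -16609/21820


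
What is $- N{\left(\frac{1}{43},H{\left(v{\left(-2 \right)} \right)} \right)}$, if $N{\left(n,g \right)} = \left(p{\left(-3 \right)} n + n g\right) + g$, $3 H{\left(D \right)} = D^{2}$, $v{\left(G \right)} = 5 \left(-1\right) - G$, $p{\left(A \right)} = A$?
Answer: $-3$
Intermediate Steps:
$v{\left(G \right)} = -5 - G$
$H{\left(D \right)} = \frac{D^{2}}{3}$
$N{\left(n,g \right)} = g - 3 n + g n$ ($N{\left(n,g \right)} = \left(- 3 n + n g\right) + g = \left(- 3 n + g n\right) + g = g - 3 n + g n$)
$- N{\left(\frac{1}{43},H{\left(v{\left(-2 \right)} \right)} \right)} = - (\frac{\left(-5 - -2\right)^{2}}{3} - \frac{3}{43} + \frac{\frac{1}{3} \left(-5 - -2\right)^{2}}{43}) = - (\frac{\left(-5 + 2\right)^{2}}{3} - \frac{3}{43} + \frac{\left(-5 + 2\right)^{2}}{3} \cdot \frac{1}{43}) = - (\frac{\left(-3\right)^{2}}{3} - \frac{3}{43} + \frac{\left(-3\right)^{2}}{3} \cdot \frac{1}{43}) = - (\frac{1}{3} \cdot 9 - \frac{3}{43} + \frac{1}{3} \cdot 9 \cdot \frac{1}{43}) = - (3 - \frac{3}{43} + 3 \cdot \frac{1}{43}) = - (3 - \frac{3}{43} + \frac{3}{43}) = \left(-1\right) 3 = -3$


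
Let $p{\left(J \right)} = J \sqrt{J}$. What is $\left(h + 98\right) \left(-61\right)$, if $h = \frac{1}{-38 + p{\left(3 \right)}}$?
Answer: $- \frac{8468508}{1417} + \frac{183 \sqrt{3}}{1417} \approx -5976.1$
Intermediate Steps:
$p{\left(J \right)} = J^{\frac{3}{2}}$
$h = \frac{1}{-38 + 3 \sqrt{3}}$ ($h = \frac{1}{-38 + 3^{\frac{3}{2}}} = \frac{1}{-38 + 3 \sqrt{3}} \approx -0.030484$)
$\left(h + 98\right) \left(-61\right) = \left(\left(- \frac{38}{1417} - \frac{3 \sqrt{3}}{1417}\right) + 98\right) \left(-61\right) = \left(\frac{138828}{1417} - \frac{3 \sqrt{3}}{1417}\right) \left(-61\right) = - \frac{8468508}{1417} + \frac{183 \sqrt{3}}{1417}$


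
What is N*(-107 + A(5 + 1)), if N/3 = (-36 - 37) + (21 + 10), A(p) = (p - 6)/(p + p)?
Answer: 13482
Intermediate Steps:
A(p) = (-6 + p)/(2*p) (A(p) = (-6 + p)/((2*p)) = (-6 + p)*(1/(2*p)) = (-6 + p)/(2*p))
N = -126 (N = 3*((-36 - 37) + (21 + 10)) = 3*(-73 + 31) = 3*(-42) = -126)
N*(-107 + A(5 + 1)) = -126*(-107 + (-6 + (5 + 1))/(2*(5 + 1))) = -126*(-107 + (½)*(-6 + 6)/6) = -126*(-107 + (½)*(⅙)*0) = -126*(-107 + 0) = -126*(-107) = 13482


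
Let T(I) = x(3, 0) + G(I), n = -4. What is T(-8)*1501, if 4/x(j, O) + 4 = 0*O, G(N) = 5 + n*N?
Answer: 54036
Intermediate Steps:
G(N) = 5 - 4*N
x(j, O) = -1 (x(j, O) = 4/(-4 + 0*O) = 4/(-4 + 0) = 4/(-4) = 4*(-¼) = -1)
T(I) = 4 - 4*I (T(I) = -1 + (5 - 4*I) = 4 - 4*I)
T(-8)*1501 = (4 - 4*(-8))*1501 = (4 + 32)*1501 = 36*1501 = 54036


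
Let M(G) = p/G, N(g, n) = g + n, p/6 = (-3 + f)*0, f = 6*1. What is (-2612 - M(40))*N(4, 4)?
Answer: -20896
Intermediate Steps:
f = 6
p = 0 (p = 6*((-3 + 6)*0) = 6*(3*0) = 6*0 = 0)
M(G) = 0 (M(G) = 0/G = 0)
(-2612 - M(40))*N(4, 4) = (-2612 - 1*0)*(4 + 4) = (-2612 + 0)*8 = -2612*8 = -20896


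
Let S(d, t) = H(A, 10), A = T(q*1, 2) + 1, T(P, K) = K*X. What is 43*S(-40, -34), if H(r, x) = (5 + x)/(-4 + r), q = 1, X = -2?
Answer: -645/7 ≈ -92.143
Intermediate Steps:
T(P, K) = -2*K (T(P, K) = K*(-2) = -2*K)
A = -3 (A = -2*2 + 1 = -4 + 1 = -3)
H(r, x) = (5 + x)/(-4 + r)
S(d, t) = -15/7 (S(d, t) = (5 + 10)/(-4 - 3) = 15/(-7) = -⅐*15 = -15/7)
43*S(-40, -34) = 43*(-15/7) = -645/7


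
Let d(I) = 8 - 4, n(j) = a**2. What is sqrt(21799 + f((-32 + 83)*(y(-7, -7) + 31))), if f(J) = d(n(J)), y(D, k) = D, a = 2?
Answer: sqrt(21803) ≈ 147.66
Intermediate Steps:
n(j) = 4 (n(j) = 2**2 = 4)
d(I) = 4
f(J) = 4
sqrt(21799 + f((-32 + 83)*(y(-7, -7) + 31))) = sqrt(21799 + 4) = sqrt(21803)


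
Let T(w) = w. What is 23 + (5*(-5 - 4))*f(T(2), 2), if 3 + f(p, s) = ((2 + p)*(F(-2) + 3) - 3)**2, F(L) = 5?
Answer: -37687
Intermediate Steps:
f(p, s) = -3 + (13 + 8*p)**2 (f(p, s) = -3 + ((2 + p)*(5 + 3) - 3)**2 = -3 + ((2 + p)*8 - 3)**2 = -3 + ((16 + 8*p) - 3)**2 = -3 + (13 + 8*p)**2)
23 + (5*(-5 - 4))*f(T(2), 2) = 23 + (5*(-5 - 4))*(-3 + (13 + 8*2)**2) = 23 + (5*(-9))*(-3 + (13 + 16)**2) = 23 - 45*(-3 + 29**2) = 23 - 45*(-3 + 841) = 23 - 45*838 = 23 - 37710 = -37687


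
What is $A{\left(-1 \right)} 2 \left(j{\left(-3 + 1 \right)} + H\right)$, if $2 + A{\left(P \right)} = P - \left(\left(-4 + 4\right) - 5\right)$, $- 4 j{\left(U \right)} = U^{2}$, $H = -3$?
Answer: $-16$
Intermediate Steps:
$j{\left(U \right)} = - \frac{U^{2}}{4}$
$A{\left(P \right)} = 3 + P$ ($A{\left(P \right)} = -2 + \left(P - \left(\left(-4 + 4\right) - 5\right)\right) = -2 + \left(P - \left(0 - 5\right)\right) = -2 + \left(P - -5\right) = -2 + \left(P + 5\right) = -2 + \left(5 + P\right) = 3 + P$)
$A{\left(-1 \right)} 2 \left(j{\left(-3 + 1 \right)} + H\right) = \left(3 - 1\right) 2 \left(- \frac{\left(-3 + 1\right)^{2}}{4} - 3\right) = 2 \cdot 2 \left(- \frac{\left(-2\right)^{2}}{4} - 3\right) = 4 \left(\left(- \frac{1}{4}\right) 4 - 3\right) = 4 \left(-1 - 3\right) = 4 \left(-4\right) = -16$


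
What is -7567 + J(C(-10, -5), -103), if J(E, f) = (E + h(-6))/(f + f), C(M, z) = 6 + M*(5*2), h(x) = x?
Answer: -779351/103 ≈ -7566.5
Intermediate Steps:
C(M, z) = 6 + 10*M (C(M, z) = 6 + M*10 = 6 + 10*M)
J(E, f) = (-6 + E)/(2*f) (J(E, f) = (E - 6)/(f + f) = (-6 + E)/((2*f)) = (-6 + E)*(1/(2*f)) = (-6 + E)/(2*f))
-7567 + J(C(-10, -5), -103) = -7567 + (1/2)*(-6 + (6 + 10*(-10)))/(-103) = -7567 + (1/2)*(-1/103)*(-6 + (6 - 100)) = -7567 + (1/2)*(-1/103)*(-6 - 94) = -7567 + (1/2)*(-1/103)*(-100) = -7567 + 50/103 = -779351/103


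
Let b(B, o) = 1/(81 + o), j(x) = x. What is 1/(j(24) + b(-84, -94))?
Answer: 13/311 ≈ 0.041801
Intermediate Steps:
1/(j(24) + b(-84, -94)) = 1/(24 + 1/(81 - 94)) = 1/(24 + 1/(-13)) = 1/(24 - 1/13) = 1/(311/13) = 13/311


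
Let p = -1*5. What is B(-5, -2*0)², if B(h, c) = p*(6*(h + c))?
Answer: 22500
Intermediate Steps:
p = -5
B(h, c) = -30*c - 30*h (B(h, c) = -30*(h + c) = -30*(c + h) = -5*(6*c + 6*h) = -30*c - 30*h)
B(-5, -2*0)² = (-(-60)*0 - 30*(-5))² = (-30*0 + 150)² = (0 + 150)² = 150² = 22500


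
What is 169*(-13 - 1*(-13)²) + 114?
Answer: -30644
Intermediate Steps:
169*(-13 - 1*(-13)²) + 114 = 169*(-13 - 1*169) + 114 = 169*(-13 - 169) + 114 = 169*(-182) + 114 = -30758 + 114 = -30644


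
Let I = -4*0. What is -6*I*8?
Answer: 0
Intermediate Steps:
I = 0
-6*I*8 = -6*0*8 = 0*8 = 0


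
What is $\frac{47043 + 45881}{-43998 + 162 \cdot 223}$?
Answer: $- \frac{23231}{1968} \approx -11.804$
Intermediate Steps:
$\frac{47043 + 45881}{-43998 + 162 \cdot 223} = \frac{92924}{-43998 + 36126} = \frac{92924}{-7872} = 92924 \left(- \frac{1}{7872}\right) = - \frac{23231}{1968}$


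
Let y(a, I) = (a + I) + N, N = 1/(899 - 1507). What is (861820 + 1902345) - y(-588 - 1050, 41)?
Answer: 1681583297/608 ≈ 2.7658e+6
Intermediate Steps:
N = -1/608 (N = 1/(-608) = -1/608 ≈ -0.0016447)
y(a, I) = -1/608 + I + a (y(a, I) = (a + I) - 1/608 = (I + a) - 1/608 = -1/608 + I + a)
(861820 + 1902345) - y(-588 - 1050, 41) = (861820 + 1902345) - (-1/608 + 41 + (-588 - 1050)) = 2764165 - (-1/608 + 41 - 1638) = 2764165 - 1*(-970977/608) = 2764165 + 970977/608 = 1681583297/608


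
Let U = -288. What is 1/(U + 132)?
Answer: -1/156 ≈ -0.0064103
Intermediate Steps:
1/(U + 132) = 1/(-288 + 132) = 1/(-156) = -1/156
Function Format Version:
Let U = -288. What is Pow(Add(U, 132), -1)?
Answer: Rational(-1, 156) ≈ -0.0064103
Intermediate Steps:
Pow(Add(U, 132), -1) = Pow(Add(-288, 132), -1) = Pow(-156, -1) = Rational(-1, 156)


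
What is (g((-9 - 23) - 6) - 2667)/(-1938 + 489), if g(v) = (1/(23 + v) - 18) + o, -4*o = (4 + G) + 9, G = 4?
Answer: 161359/86940 ≈ 1.8560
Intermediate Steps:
o = -17/4 (o = -((4 + 4) + 9)/4 = -(8 + 9)/4 = -¼*17 = -17/4 ≈ -4.2500)
g(v) = -89/4 + 1/(23 + v) (g(v) = (1/(23 + v) - 18) - 17/4 = (-18 + 1/(23 + v)) - 17/4 = -89/4 + 1/(23 + v))
(g((-9 - 23) - 6) - 2667)/(-1938 + 489) = ((-2043 - 89*((-9 - 23) - 6))/(4*(23 + ((-9 - 23) - 6))) - 2667)/(-1938 + 489) = ((-2043 - 89*(-32 - 6))/(4*(23 + (-32 - 6))) - 2667)/(-1449) = ((-2043 - 89*(-38))/(4*(23 - 38)) - 2667)*(-1/1449) = ((¼)*(-2043 + 3382)/(-15) - 2667)*(-1/1449) = ((¼)*(-1/15)*1339 - 2667)*(-1/1449) = (-1339/60 - 2667)*(-1/1449) = -161359/60*(-1/1449) = 161359/86940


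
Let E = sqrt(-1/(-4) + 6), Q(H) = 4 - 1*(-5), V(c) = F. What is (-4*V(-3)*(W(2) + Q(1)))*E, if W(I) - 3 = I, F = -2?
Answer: 280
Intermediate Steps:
W(I) = 3 + I
V(c) = -2
Q(H) = 9 (Q(H) = 4 + 5 = 9)
E = 5/2 (E = sqrt(-1*(-1/4) + 6) = sqrt(1/4 + 6) = sqrt(25/4) = 5/2 ≈ 2.5000)
(-4*V(-3)*(W(2) + Q(1)))*E = -(-8)*((3 + 2) + 9)*(5/2) = -(-8)*(5 + 9)*(5/2) = -(-8)*14*(5/2) = -4*(-28)*(5/2) = 112*(5/2) = 280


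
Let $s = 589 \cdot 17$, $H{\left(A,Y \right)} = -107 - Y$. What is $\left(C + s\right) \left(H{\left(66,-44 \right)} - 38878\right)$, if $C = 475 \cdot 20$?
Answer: $-759855733$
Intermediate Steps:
$C = 9500$
$s = 10013$
$\left(C + s\right) \left(H{\left(66,-44 \right)} - 38878\right) = \left(9500 + 10013\right) \left(\left(-107 - -44\right) - 38878\right) = 19513 \left(\left(-107 + 44\right) - 38878\right) = 19513 \left(-63 - 38878\right) = 19513 \left(-38941\right) = -759855733$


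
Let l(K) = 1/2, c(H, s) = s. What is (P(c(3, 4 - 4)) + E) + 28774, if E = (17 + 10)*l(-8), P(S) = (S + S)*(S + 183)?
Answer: 57575/2 ≈ 28788.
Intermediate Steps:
l(K) = ½
P(S) = 2*S*(183 + S) (P(S) = (2*S)*(183 + S) = 2*S*(183 + S))
E = 27/2 (E = (17 + 10)*(½) = 27*(½) = 27/2 ≈ 13.500)
(P(c(3, 4 - 4)) + E) + 28774 = (2*(4 - 4)*(183 + (4 - 4)) + 27/2) + 28774 = (2*0*(183 + 0) + 27/2) + 28774 = (2*0*183 + 27/2) + 28774 = (0 + 27/2) + 28774 = 27/2 + 28774 = 57575/2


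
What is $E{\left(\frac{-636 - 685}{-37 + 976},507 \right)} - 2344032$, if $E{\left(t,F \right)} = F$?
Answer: $-2343525$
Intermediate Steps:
$E{\left(\frac{-636 - 685}{-37 + 976},507 \right)} - 2344032 = 507 - 2344032 = -2343525$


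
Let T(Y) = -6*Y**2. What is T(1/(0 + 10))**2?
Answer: 9/2500 ≈ 0.0036000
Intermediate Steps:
T(1/(0 + 10))**2 = (-6/(0 + 10)**2)**2 = (-6*(1/10)**2)**2 = (-6*1/100)**2 = (-3/50)**2 = 9/2500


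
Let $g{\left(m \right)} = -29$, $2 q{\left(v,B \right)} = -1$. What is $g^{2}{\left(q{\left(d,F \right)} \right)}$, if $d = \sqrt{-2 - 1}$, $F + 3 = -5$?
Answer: $841$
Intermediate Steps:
$F = -8$ ($F = -3 - 5 = -8$)
$d = i \sqrt{3}$ ($d = \sqrt{-3} = i \sqrt{3} \approx 1.732 i$)
$q{\left(v,B \right)} = - \frac{1}{2}$ ($q{\left(v,B \right)} = \frac{1}{2} \left(-1\right) = - \frac{1}{2}$)
$g^{2}{\left(q{\left(d,F \right)} \right)} = \left(-29\right)^{2} = 841$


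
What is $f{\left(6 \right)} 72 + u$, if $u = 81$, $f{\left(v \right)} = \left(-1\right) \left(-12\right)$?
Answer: $945$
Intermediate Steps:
$f{\left(v \right)} = 12$
$f{\left(6 \right)} 72 + u = 12 \cdot 72 + 81 = 864 + 81 = 945$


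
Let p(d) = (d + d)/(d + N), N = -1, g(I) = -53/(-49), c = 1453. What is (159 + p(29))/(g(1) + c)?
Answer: 3157/28500 ≈ 0.11077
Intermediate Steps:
g(I) = 53/49 (g(I) = -53*(-1/49) = 53/49)
p(d) = 2*d/(-1 + d) (p(d) = (d + d)/(d - 1) = (2*d)/(-1 + d) = 2*d/(-1 + d))
(159 + p(29))/(g(1) + c) = (159 + 2*29/(-1 + 29))/(53/49 + 1453) = (159 + 2*29/28)/(71250/49) = (159 + 2*29*(1/28))*(49/71250) = (159 + 29/14)*(49/71250) = (2255/14)*(49/71250) = 3157/28500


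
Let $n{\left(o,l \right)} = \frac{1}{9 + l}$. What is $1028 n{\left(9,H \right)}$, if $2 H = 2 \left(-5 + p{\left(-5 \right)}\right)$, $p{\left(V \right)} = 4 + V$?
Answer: $\frac{1028}{3} \approx 342.67$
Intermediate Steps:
$H = -6$ ($H = \frac{2 \left(-5 + \left(4 - 5\right)\right)}{2} = \frac{2 \left(-5 - 1\right)}{2} = \frac{2 \left(-6\right)}{2} = \frac{1}{2} \left(-12\right) = -6$)
$1028 n{\left(9,H \right)} = \frac{1028}{9 - 6} = \frac{1028}{3}$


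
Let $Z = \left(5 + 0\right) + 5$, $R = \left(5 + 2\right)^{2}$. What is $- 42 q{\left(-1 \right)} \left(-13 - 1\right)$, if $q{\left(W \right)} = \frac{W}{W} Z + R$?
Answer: $34692$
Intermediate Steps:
$R = 49$ ($R = 7^{2} = 49$)
$Z = 10$ ($Z = 5 + 5 = 10$)
$q{\left(W \right)} = 59$ ($q{\left(W \right)} = \frac{W}{W} 10 + 49 = 1 \cdot 10 + 49 = 10 + 49 = 59$)
$- 42 q{\left(-1 \right)} \left(-13 - 1\right) = \left(-42\right) 59 \left(-13 - 1\right) = - 2478 \left(-13 - 1\right) = \left(-2478\right) \left(-14\right) = 34692$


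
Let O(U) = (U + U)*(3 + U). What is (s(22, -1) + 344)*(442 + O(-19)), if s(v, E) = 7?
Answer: 368550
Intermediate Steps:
O(U) = 2*U*(3 + U) (O(U) = (2*U)*(3 + U) = 2*U*(3 + U))
(s(22, -1) + 344)*(442 + O(-19)) = (7 + 344)*(442 + 2*(-19)*(3 - 19)) = 351*(442 + 2*(-19)*(-16)) = 351*(442 + 608) = 351*1050 = 368550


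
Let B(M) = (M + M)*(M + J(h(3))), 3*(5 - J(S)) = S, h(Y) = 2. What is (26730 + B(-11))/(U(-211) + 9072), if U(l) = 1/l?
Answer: 17012930/5742573 ≈ 2.9626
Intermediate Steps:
J(S) = 5 - S/3
B(M) = 2*M*(13/3 + M) (B(M) = (M + M)*(M + (5 - 1/3*2)) = (2*M)*(M + (5 - 2/3)) = (2*M)*(M + 13/3) = (2*M)*(13/3 + M) = 2*M*(13/3 + M))
(26730 + B(-11))/(U(-211) + 9072) = (26730 + (2/3)*(-11)*(13 + 3*(-11)))/(1/(-211) + 9072) = (26730 + (2/3)*(-11)*(13 - 33))/(-1/211 + 9072) = (26730 + (2/3)*(-11)*(-20))/(1914191/211) = (26730 + 440/3)*(211/1914191) = (80630/3)*(211/1914191) = 17012930/5742573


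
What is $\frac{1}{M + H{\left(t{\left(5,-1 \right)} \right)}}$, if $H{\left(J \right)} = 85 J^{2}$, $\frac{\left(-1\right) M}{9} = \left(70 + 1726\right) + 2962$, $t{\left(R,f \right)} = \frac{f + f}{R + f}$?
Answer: $- \frac{4}{171203} \approx -2.3364 \cdot 10^{-5}$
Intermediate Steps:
$t{\left(R,f \right)} = \frac{2 f}{R + f}$
$M = -42822$ ($M = - 9 \left(\left(70 + 1726\right) + 2962\right) = - 9 \left(1796 + 2962\right) = \left(-9\right) 4758 = -42822$)
$\frac{1}{M + H{\left(t{\left(5,-1 \right)} \right)}} = \frac{1}{-42822 + 85 \left(2 \left(-1\right) \frac{1}{5 - 1}\right)^{2}} = \frac{1}{-42822 + 85 \left(2 \left(-1\right) \frac{1}{4}\right)^{2}} = \frac{1}{-42822 + 85 \left(- \frac{1}{2}\right)^{2}} = \frac{1}{-42822 + 85 \cdot \frac{1}{4}} = \frac{1}{-42822 + \frac{85}{4}} = \frac{1}{- \frac{171203}{4}} = - \frac{4}{171203}$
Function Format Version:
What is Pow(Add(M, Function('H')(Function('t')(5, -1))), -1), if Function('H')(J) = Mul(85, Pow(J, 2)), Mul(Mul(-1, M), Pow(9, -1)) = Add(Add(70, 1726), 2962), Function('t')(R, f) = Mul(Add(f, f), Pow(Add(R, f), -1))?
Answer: Rational(-4, 171203) ≈ -2.3364e-5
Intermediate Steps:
Function('t')(R, f) = Mul(2, f, Pow(Add(R, f), -1)) (Function('t')(R, f) = Mul(Mul(2, f), Pow(Add(R, f), -1)) = Mul(2, f, Pow(Add(R, f), -1)))
M = -42822 (M = Mul(-9, Add(Add(70, 1726), 2962)) = Mul(-9, Add(1796, 2962)) = Mul(-9, 4758) = -42822)
Pow(Add(M, Function('H')(Function('t')(5, -1))), -1) = Pow(Add(-42822, Mul(85, Pow(Mul(2, -1, Pow(Add(5, -1), -1)), 2))), -1) = Pow(Add(-42822, Mul(85, Pow(Mul(2, -1, Pow(4, -1)), 2))), -1) = Pow(Add(-42822, Mul(85, Pow(Mul(2, -1, Rational(1, 4)), 2))), -1) = Pow(Add(-42822, Mul(85, Pow(Rational(-1, 2), 2))), -1) = Pow(Add(-42822, Mul(85, Rational(1, 4))), -1) = Pow(Add(-42822, Rational(85, 4)), -1) = Pow(Rational(-171203, 4), -1) = Rational(-4, 171203)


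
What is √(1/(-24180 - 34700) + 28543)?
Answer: √386540722970/3680 ≈ 168.95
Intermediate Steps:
√(1/(-24180 - 34700) + 28543) = √(1/(-58880) + 28543) = √(-1/58880 + 28543) = √(1680611839/58880) = √386540722970/3680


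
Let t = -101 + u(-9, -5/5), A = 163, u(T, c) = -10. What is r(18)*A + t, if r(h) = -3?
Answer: -600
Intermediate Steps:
t = -111 (t = -101 - 10 = -111)
r(18)*A + t = -3*163 - 111 = -489 - 111 = -600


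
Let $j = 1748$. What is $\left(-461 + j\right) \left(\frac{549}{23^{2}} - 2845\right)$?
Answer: $- \frac{1936234872}{529} \approx -3.6602 \cdot 10^{6}$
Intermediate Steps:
$\left(-461 + j\right) \left(\frac{549}{23^{2}} - 2845\right) = \left(-461 + 1748\right) \left(\frac{549}{23^{2}} - 2845\right) = 1287 \left(\frac{549}{529} - 2845\right) = 1287 \left(- \frac{1504456}{529}\right) = - \frac{1936234872}{529}$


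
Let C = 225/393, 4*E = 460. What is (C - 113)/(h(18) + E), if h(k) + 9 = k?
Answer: -3682/4061 ≈ -0.90667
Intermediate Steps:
E = 115 (E = (¼)*460 = 115)
h(k) = -9 + k
C = 75/131 (C = 225*(1/393) = 75/131 ≈ 0.57252)
(C - 113)/(h(18) + E) = (75/131 - 113)/((-9 + 18) + 115) = -14728/(131*(9 + 115)) = -14728/131/124 = -14728/131*1/124 = -3682/4061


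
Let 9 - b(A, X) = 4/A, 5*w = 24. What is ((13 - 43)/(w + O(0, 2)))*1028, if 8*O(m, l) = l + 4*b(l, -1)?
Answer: -205600/57 ≈ -3607.0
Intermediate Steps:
w = 24/5 (w = (⅕)*24 = 24/5 ≈ 4.8000)
b(A, X) = 9 - 4/A
O(m, l) = 9/2 - 2/l + l/8 (O(m, l) = (l + 4*(9 - 4/l))/8 = (l + (36 - 16/l))/8 = (36 + l - 16/l)/8 = 9/2 - 2/l + l/8)
((13 - 43)/(w + O(0, 2)))*1028 = ((13 - 43)/(24/5 + (9/2 - 2/2 + (⅛)*2)))*1028 = -30/(24/5 + (9/2 - 2*½ + ¼))*1028 = -30/(24/5 + (9/2 - 1 + ¼))*1028 = -30/(24/5 + 15/4)*1028 = -30/171/20*1028 = -30*20/171*1028 = -200/57*1028 = -205600/57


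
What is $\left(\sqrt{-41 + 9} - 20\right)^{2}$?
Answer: $368 - 160 i \sqrt{2} \approx 368.0 - 226.27 i$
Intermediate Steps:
$\left(\sqrt{-41 + 9} - 20\right)^{2} = \left(\sqrt{-32} - 20\right)^{2} = \left(4 i \sqrt{2} - 20\right)^{2} = \left(-20 + 4 i \sqrt{2}\right)^{2}$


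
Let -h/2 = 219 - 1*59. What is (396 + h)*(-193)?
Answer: -14668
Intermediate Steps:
h = -320 (h = -2*(219 - 1*59) = -2*(219 - 59) = -2*160 = -320)
(396 + h)*(-193) = (396 - 320)*(-193) = 76*(-193) = -14668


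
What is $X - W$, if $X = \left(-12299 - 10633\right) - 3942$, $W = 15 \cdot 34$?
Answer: $-27384$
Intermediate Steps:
$W = 510$
$X = -26874$ ($X = -22932 - 3942 = -26874$)
$X - W = -26874 - 510 = -27384$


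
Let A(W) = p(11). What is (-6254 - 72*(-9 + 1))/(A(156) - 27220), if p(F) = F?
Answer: 5678/27209 ≈ 0.20868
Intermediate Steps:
A(W) = 11
(-6254 - 72*(-9 + 1))/(A(156) - 27220) = (-6254 - 72*(-9 + 1))/(11 - 27220) = (-6254 - 72*(-8))/(-27209) = (-6254 + 576)*(-1/27209) = -5678*(-1/27209) = 5678/27209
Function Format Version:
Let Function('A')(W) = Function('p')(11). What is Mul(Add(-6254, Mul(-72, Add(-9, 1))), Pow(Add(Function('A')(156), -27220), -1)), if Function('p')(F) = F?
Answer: Rational(5678, 27209) ≈ 0.20868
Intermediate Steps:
Function('A')(W) = 11
Mul(Add(-6254, Mul(-72, Add(-9, 1))), Pow(Add(Function('A')(156), -27220), -1)) = Mul(Add(-6254, Mul(-72, Add(-9, 1))), Pow(Add(11, -27220), -1)) = Mul(Add(-6254, Mul(-72, -8)), Pow(-27209, -1)) = Mul(Add(-6254, 576), Rational(-1, 27209)) = Mul(-5678, Rational(-1, 27209)) = Rational(5678, 27209)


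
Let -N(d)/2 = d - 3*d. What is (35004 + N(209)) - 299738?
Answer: -263898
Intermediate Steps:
N(d) = 4*d (N(d) = -2*(d - 3*d) = -(-4)*d = 4*d)
(35004 + N(209)) - 299738 = (35004 + 4*209) - 299738 = (35004 + 836) - 299738 = 35840 - 299738 = -263898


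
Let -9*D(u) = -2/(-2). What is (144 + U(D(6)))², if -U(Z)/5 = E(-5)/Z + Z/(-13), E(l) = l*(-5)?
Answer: 22042747024/13689 ≈ 1.6103e+6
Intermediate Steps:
D(u) = -⅑ (D(u) = -(-2)/(9*(-2)) = -(-2)*(-1)/(9*2) = -⅑*1 = -⅑)
E(l) = -5*l
U(Z) = -125/Z + 5*Z/13 (U(Z) = -5*((-5*(-5))/Z + Z/(-13)) = -5*(25/Z + Z*(-1/13)) = -5*(25/Z - Z/13) = -125/Z + 5*Z/13)
(144 + U(D(6)))² = (144 + (-125/(-⅑) + (5/13)*(-⅑)))² = (144 + (-125*(-9) - 5/117))² = (144 + (1125 - 5/117))² = (144 + 131620/117)² = (148468/117)² = 22042747024/13689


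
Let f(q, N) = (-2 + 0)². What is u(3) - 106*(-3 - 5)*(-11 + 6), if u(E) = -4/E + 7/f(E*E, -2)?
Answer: -50875/12 ≈ -4239.6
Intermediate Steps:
f(q, N) = 4 (f(q, N) = (-2)² = 4)
u(E) = 7/4 - 4/E (u(E) = -4/E + 7/4 = 7/4 - 4/E)
u(3) - 106*(-3 - 5)*(-11 + 6) = (7/4 - 4/3) - 106*(-3 - 5)*(-11 + 6) = (7/4 - 4*⅓) - 106*(-8*(-5)) = (7/4 - 4/3) - 4240 = 5/12 - 106*40 = 5/12 - 4240 = -50875/12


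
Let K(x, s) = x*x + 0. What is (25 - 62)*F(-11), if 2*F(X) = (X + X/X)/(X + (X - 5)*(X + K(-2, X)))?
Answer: 185/101 ≈ 1.8317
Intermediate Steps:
K(x, s) = x² (K(x, s) = x² + 0 = x²)
F(X) = (1 + X)/(2*(X + (-5 + X)*(4 + X))) (F(X) = ((X + X/X)/(X + (X - 5)*(X + (-2)²)))/2 = ((X + 1)/(X + (-5 + X)*(X + 4)))/2 = ((1 + X)/(X + (-5 + X)*(4 + X)))/2 = (1 + X)/(2*(X + (-5 + X)*(4 + X))))
(25 - 62)*F(-11) = (25 - 62)*((1 - 11)/(2*(-20 + (-11)²))) = -37*(-10)/(2*(-20 + 121)) = -37*(-10)/(2*101) = -37*(-5/101) = 185/101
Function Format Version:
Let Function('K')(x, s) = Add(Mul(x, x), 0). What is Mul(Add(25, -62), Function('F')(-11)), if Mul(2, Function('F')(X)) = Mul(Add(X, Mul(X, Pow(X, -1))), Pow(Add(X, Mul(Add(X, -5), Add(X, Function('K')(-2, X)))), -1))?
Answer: Rational(185, 101) ≈ 1.8317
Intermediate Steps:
Function('K')(x, s) = Pow(x, 2) (Function('K')(x, s) = Add(Pow(x, 2), 0) = Pow(x, 2))
Function('F')(X) = Mul(Rational(1, 2), Pow(Add(X, Mul(Add(-5, X), Add(4, X))), -1), Add(1, X)) (Function('F')(X) = Mul(Rational(1, 2), Mul(Add(X, Mul(X, Pow(X, -1))), Pow(Add(X, Mul(Add(X, -5), Add(X, Pow(-2, 2)))), -1))) = Mul(Rational(1, 2), Mul(Add(X, 1), Pow(Add(X, Mul(Add(-5, X), Add(X, 4))), -1))) = Mul(Rational(1, 2), Mul(Add(1, X), Pow(Add(X, Mul(Add(-5, X), Add(4, X))), -1))) = Mul(Rational(1, 2), Mul(Pow(Add(X, Mul(Add(-5, X), Add(4, X))), -1), Add(1, X))) = Mul(Rational(1, 2), Pow(Add(X, Mul(Add(-5, X), Add(4, X))), -1), Add(1, X)))
Mul(Add(25, -62), Function('F')(-11)) = Mul(Add(25, -62), Mul(Rational(1, 2), Pow(Add(-20, Pow(-11, 2)), -1), Add(1, -11))) = Mul(-37, Mul(Rational(1, 2), Pow(Add(-20, 121), -1), -10)) = Mul(-37, Mul(Rational(1, 2), Pow(101, -1), -10)) = Mul(-37, Mul(Rational(1, 2), Rational(1, 101), -10)) = Mul(-37, Rational(-5, 101)) = Rational(185, 101)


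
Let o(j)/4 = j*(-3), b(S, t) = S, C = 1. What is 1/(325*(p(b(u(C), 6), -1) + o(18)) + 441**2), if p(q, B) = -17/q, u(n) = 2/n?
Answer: 2/243037 ≈ 8.2292e-6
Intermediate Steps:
o(j) = -12*j (o(j) = 4*(j*(-3)) = 4*(-3*j) = -12*j)
1/(325*(p(b(u(C), 6), -1) + o(18)) + 441**2) = 1/(325*(-17/(2/1) - 12*18) + 441**2) = 1/(325*(-17/(2*1) - 216) + 194481) = 1/(325*(-17/2 - 216) + 194481) = 1/(325*(-449/2) + 194481) = 1/(-145925/2 + 194481) = 1/(243037/2) = 2/243037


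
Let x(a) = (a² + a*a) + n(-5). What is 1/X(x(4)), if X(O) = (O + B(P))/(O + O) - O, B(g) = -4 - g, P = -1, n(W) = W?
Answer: -9/239 ≈ -0.037657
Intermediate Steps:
x(a) = -5 + 2*a² (x(a) = (a² + a*a) - 5 = (a² + a²) - 5 = 2*a² - 5 = -5 + 2*a²)
X(O) = -O + (-3 + O)/(2*O) (X(O) = (O + (-4 - 1*(-1)))/(O + O) - O = (O + (-4 + 1))/((2*O)) - O = (O - 3)*(1/(2*O)) - O = (-3 + O)*(1/(2*O)) - O = (-3 + O)/(2*O) - O = -O + (-3 + O)/(2*O))
1/X(x(4)) = 1/(½ - (-5 + 2*4²) - 3/(2*(-5 + 2*4²))) = 1/(½ - (-5 + 2*16) - 3/(2*(-5 + 2*16))) = 1/(½ - (-5 + 32) - 3/(2*(-5 + 32))) = 1/(½ - 1*27 - 3/2/27) = 1/(½ - 27 - 3/2*1/27) = 1/(½ - 27 - 1/18) = 1/(-239/9) = -9/239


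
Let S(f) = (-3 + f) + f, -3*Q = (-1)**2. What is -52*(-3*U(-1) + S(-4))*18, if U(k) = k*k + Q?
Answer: 12168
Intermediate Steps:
Q = -1/3 (Q = -1/3*(-1)**2 = -1/3*1 = -1/3 ≈ -0.33333)
S(f) = -3 + 2*f
U(k) = -1/3 + k**2 (U(k) = k*k - 1/3 = k**2 - 1/3 = -1/3 + k**2)
-52*(-3*U(-1) + S(-4))*18 = -52*(-3*(-1/3 + (-1)**2) + (-3 + 2*(-4)))*18 = -52*(-3*(-1/3 + 1) + (-3 - 8))*18 = -52*(-3*2/3 - 11)*18 = -52*(-2 - 11)*18 = -52*(-13)*18 = 676*18 = 12168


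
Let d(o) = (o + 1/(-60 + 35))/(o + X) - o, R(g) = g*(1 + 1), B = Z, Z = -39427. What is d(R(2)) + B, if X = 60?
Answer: -63089501/1600 ≈ -39431.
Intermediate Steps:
B = -39427
R(g) = 2*g (R(g) = g*2 = 2*g)
d(o) = -o + (-1/25 + o)/(60 + o) (d(o) = (o + 1/(-60 + 35))/(o + 60) - o = (o + 1/(-25))/(60 + o) - o = (o - 1/25)/(60 + o) - o = (-1/25 + o)/(60 + o) - o = -o + (-1/25 + o)/(60 + o))
d(R(2)) + B = (-1/25 - (2*2)² - 118*2)/(60 + 2*2) - 39427 = (-1/25 - 1*4² - 59*4)/(60 + 4) - 39427 = (-1/25 - 1*16 - 236)/64 - 39427 = (-1/25 - 16 - 236)/64 - 39427 = (1/64)*(-6301/25) - 39427 = -6301/1600 - 39427 = -63089501/1600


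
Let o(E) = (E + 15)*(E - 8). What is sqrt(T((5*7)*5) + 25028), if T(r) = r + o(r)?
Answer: 17*sqrt(197) ≈ 238.61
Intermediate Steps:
o(E) = (-8 + E)*(15 + E) (o(E) = (15 + E)*(-8 + E) = (-8 + E)*(15 + E))
T(r) = -120 + r**2 + 8*r (T(r) = r + (-120 + r**2 + 7*r) = -120 + r**2 + 8*r)
sqrt(T((5*7)*5) + 25028) = sqrt((-120 + ((5*7)*5)**2 + 8*((5*7)*5)) + 25028) = sqrt((-120 + (35*5)**2 + 8*(35*5)) + 25028) = sqrt((-120 + 175**2 + 8*175) + 25028) = sqrt((-120 + 30625 + 1400) + 25028) = sqrt(31905 + 25028) = sqrt(56933) = 17*sqrt(197)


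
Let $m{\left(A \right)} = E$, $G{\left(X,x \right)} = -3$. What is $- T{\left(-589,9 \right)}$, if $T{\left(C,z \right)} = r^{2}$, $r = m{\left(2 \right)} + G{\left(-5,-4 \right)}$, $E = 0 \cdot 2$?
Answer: $-9$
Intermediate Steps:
$E = 0$
$m{\left(A \right)} = 0$
$r = -3$ ($r = 0 - 3 = -3$)
$T{\left(C,z \right)} = 9$ ($T{\left(C,z \right)} = \left(-3\right)^{2} = 9$)
$- T{\left(-589,9 \right)} = \left(-1\right) 9 = -9$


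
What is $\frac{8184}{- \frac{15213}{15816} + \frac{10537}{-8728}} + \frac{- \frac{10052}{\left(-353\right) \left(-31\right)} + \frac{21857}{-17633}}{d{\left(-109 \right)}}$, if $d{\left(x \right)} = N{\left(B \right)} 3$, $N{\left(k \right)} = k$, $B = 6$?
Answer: $- \frac{1857941405351949983}{492424644879846} \approx -3773.0$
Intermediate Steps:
$d{\left(x \right)} = 18$ ($d{\left(x \right)} = 6 \cdot 3 = 18$)
$\frac{8184}{- \frac{15213}{15816} + \frac{10537}{-8728}} + \frac{- \frac{10052}{\left(-353\right) \left(-31\right)} + \frac{21857}{-17633}}{d{\left(-109 \right)}} = \frac{8184}{- \frac{15213}{15816} + \frac{10537}{-8728}} + \frac{- \frac{10052}{\left(-353\right) \left(-31\right)} + \frac{21857}{-17633}}{18} = \frac{8184}{\left(-15213\right) \frac{1}{15816} + 10537 \left(- \frac{1}{8728}\right)} + \left(- \frac{10052}{10943} + 21857 \left(- \frac{1}{17633}\right)\right) \frac{1}{18} = \frac{8184}{- \frac{5071}{5272} - \frac{10537}{8728}} + \left(\left(-10052\right) \frac{1}{10943} - \frac{1987}{1603}\right) \frac{1}{18} = \frac{8184}{- \frac{1559543}{718969}} + \left(- \frac{10052}{10943} - \frac{1987}{1603}\right) \frac{1}{18} = 8184 \left(- \frac{718969}{1559543}\right) - \frac{37857097}{315749322} = - \frac{5884042296}{1559543} - \frac{37857097}{315749322} = - \frac{1857941405351949983}{492424644879846}$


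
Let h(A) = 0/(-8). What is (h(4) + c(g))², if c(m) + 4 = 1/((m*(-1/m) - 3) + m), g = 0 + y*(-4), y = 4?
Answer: 6561/400 ≈ 16.402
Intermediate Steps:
h(A) = 0 (h(A) = 0*(-⅛) = 0)
g = -16 (g = 0 + 4*(-4) = 0 - 16 = -16)
c(m) = -4 + 1/(-4 + m) (c(m) = -4 + 1/((m*(-1/m) - 3) + m) = -4 + 1/((-1 - 3) + m) = -4 + 1/(-4 + m))
(h(4) + c(g))² = (0 + (17 - 4*(-16))/(-4 - 16))² = (0 + (17 + 64)/(-20))² = (0 - 1/20*81)² = (0 - 81/20)² = (-81/20)² = 6561/400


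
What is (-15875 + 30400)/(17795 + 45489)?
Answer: 14525/63284 ≈ 0.22952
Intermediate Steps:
(-15875 + 30400)/(17795 + 45489) = 14525/63284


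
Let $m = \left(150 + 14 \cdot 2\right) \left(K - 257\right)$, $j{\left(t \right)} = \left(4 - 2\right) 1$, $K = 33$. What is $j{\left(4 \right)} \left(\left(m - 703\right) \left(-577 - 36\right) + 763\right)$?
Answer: $49746476$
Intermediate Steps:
$j{\left(t \right)} = 2$ ($j{\left(t \right)} = 2 \cdot 1 = 2$)
$m = -39872$ ($m = \left(150 + 14 \cdot 2\right) \left(33 - 257\right) = \left(150 + 28\right) \left(-224\right) = 178 \left(-224\right) = -39872$)
$j{\left(4 \right)} \left(\left(m - 703\right) \left(-577 - 36\right) + 763\right) = 2 \left(\left(-39872 - 703\right) \left(-577 - 36\right) + 763\right) = 2 \left(\left(-40575\right) \left(-613\right) + 763\right) = 2 \left(24872475 + 763\right) = 2 \cdot 24873238 = 49746476$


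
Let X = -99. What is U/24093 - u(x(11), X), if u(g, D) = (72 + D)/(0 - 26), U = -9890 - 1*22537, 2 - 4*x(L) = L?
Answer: -165957/69602 ≈ -2.3844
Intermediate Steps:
x(L) = ½ - L/4
U = -32427 (U = -9890 - 22537 = -32427)
u(g, D) = -36/13 - D/26 (u(g, D) = (72 + D)/(-26) = (72 + D)*(-1/26) = -36/13 - D/26)
U/24093 - u(x(11), X) = -32427/24093 - (-36/13 - 1/26*(-99)) = -32427*1/24093 - (-36/13 + 99/26) = -3603/2677 - 1*27/26 = -3603/2677 - 27/26 = -165957/69602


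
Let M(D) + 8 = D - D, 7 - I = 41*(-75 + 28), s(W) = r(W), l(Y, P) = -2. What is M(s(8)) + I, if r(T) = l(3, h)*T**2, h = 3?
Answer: 1926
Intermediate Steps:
r(T) = -2*T**2
s(W) = -2*W**2
I = 1934 (I = 7 - 41*(-75 + 28) = 7 - 41*(-47) = 7 - 1*(-1927) = 7 + 1927 = 1934)
M(D) = -8 (M(D) = -8 + (D - D) = -8 + 0 = -8)
M(s(8)) + I = -8 + 1934 = 1926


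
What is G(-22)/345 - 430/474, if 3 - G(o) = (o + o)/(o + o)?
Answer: -8189/9085 ≈ -0.90138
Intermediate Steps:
G(o) = 2 (G(o) = 3 - (o + o)/(o + o) = 3 - 2*o/(2*o) = 3 - 2*o*1/(2*o) = 3 - 1*1 = 3 - 1 = 2)
G(-22)/345 - 430/474 = 2/345 - 430/474 = 2*(1/345) - 430*1/474 = 2/345 - 215/237 = -8189/9085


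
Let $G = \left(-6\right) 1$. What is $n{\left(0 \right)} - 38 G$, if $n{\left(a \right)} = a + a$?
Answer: $228$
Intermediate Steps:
$G = -6$
$n{\left(a \right)} = 2 a$
$n{\left(0 \right)} - 38 G = 2 \cdot 0 - -228 = 0 + 228 = 228$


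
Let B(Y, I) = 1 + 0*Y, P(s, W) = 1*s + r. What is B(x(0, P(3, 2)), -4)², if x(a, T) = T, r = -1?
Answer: 1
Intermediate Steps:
P(s, W) = -1 + s (P(s, W) = 1*s - 1 = s - 1 = -1 + s)
B(Y, I) = 1 (B(Y, I) = 1 + 0 = 1)
B(x(0, P(3, 2)), -4)² = 1² = 1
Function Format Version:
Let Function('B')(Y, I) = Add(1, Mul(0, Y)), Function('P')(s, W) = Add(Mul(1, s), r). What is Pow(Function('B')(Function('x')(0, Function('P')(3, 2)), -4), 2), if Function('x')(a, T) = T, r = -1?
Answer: 1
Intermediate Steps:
Function('P')(s, W) = Add(-1, s) (Function('P')(s, W) = Add(Mul(1, s), -1) = Add(s, -1) = Add(-1, s))
Function('B')(Y, I) = 1 (Function('B')(Y, I) = Add(1, 0) = 1)
Pow(Function('B')(Function('x')(0, Function('P')(3, 2)), -4), 2) = Pow(1, 2) = 1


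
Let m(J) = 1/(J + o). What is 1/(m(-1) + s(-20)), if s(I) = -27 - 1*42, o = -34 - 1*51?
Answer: -86/5935 ≈ -0.014490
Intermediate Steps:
o = -85 (o = -34 - 51 = -85)
s(I) = -69 (s(I) = -27 - 42 = -69)
m(J) = 1/(-85 + J) (m(J) = 1/(J - 85) = 1/(-85 + J))
1/(m(-1) + s(-20)) = 1/(1/(-85 - 1) - 69) = 1/(1/(-86) - 69) = 1/(-1/86 - 69) = 1/(-5935/86) = -86/5935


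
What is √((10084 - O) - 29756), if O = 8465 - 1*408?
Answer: 3*I*√3081 ≈ 166.52*I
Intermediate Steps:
O = 8057 (O = 8465 - 408 = 8057)
√((10084 - O) - 29756) = √((10084 - 1*8057) - 29756) = √((10084 - 8057) - 29756) = √(2027 - 29756) = √(-27729) = 3*I*√3081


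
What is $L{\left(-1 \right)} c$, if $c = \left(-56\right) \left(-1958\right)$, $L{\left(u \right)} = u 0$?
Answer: $0$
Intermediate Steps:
$L{\left(u \right)} = 0$
$c = 109648$
$L{\left(-1 \right)} c = 0 \cdot 109648 = 0$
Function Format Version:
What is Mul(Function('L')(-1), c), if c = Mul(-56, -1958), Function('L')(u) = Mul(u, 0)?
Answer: 0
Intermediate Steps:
Function('L')(u) = 0
c = 109648
Mul(Function('L')(-1), c) = Mul(0, 109648) = 0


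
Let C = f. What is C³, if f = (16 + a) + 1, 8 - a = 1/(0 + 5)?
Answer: 1906624/125 ≈ 15253.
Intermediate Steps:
a = 39/5 (a = 8 - 1/(0 + 5) = 8 - 1/5 = 8 - 1*⅕ = 8 - ⅕ = 39/5 ≈ 7.8000)
f = 124/5 (f = (16 + 39/5) + 1 = 119/5 + 1 = 124/5 ≈ 24.800)
C = 124/5 ≈ 24.800
C³ = (124/5)³ = 1906624/125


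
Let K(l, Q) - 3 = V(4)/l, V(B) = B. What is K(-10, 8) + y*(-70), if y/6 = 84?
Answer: -176387/5 ≈ -35277.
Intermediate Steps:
y = 504 (y = 6*84 = 504)
K(l, Q) = 3 + 4/l
K(-10, 8) + y*(-70) = (3 + 4/(-10)) + 504*(-70) = (3 + 4*(-⅒)) - 35280 = (3 - ⅖) - 35280 = 13/5 - 35280 = -176387/5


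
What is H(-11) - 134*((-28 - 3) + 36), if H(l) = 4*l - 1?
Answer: -715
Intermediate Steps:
H(l) = -1 + 4*l
H(-11) - 134*((-28 - 3) + 36) = (-1 + 4*(-11)) - 134*((-28 - 3) + 36) = (-1 - 44) - 134*(-31 + 36) = -45 - 134*5 = -45 - 670 = -715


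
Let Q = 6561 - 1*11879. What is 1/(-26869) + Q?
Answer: -142889343/26869 ≈ -5318.0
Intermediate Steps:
Q = -5318 (Q = 6561 - 11879 = -5318)
1/(-26869) + Q = 1/(-26869) - 5318 = -1/26869 - 5318 = -142889343/26869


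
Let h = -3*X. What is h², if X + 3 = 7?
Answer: 144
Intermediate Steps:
X = 4 (X = -3 + 7 = 4)
h = -12 (h = -3*4 = -12)
h² = (-12)² = 144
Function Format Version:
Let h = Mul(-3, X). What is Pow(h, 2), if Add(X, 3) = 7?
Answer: 144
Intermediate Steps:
X = 4 (X = Add(-3, 7) = 4)
h = -12 (h = Mul(-3, 4) = -12)
Pow(h, 2) = Pow(-12, 2) = 144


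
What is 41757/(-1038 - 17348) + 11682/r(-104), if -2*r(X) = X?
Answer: 26576736/119509 ≈ 222.38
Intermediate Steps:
r(X) = -X/2
41757/(-1038 - 17348) + 11682/r(-104) = 41757/(-1038 - 17348) + 11682/((-½*(-104))) = 41757/(-18386) + 11682/52 = 41757*(-1/18386) + 11682*(1/52) = -41757/18386 + 5841/26 = 26576736/119509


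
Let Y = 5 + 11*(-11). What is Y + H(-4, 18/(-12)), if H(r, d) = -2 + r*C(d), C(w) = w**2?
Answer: -127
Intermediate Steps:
Y = -116 (Y = 5 - 121 = -116)
H(r, d) = -2 + r*d**2
Y + H(-4, 18/(-12)) = -116 + (-2 - 4*(18/(-12))**2) = -116 + (-2 - 4*(18*(-1/12))**2) = -116 + (-2 - 4*(-3/2)**2) = -116 + (-2 - 4*9/4) = -116 + (-2 - 9) = -116 - 11 = -127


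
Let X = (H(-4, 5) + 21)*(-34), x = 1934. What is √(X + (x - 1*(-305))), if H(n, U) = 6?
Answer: √1321 ≈ 36.346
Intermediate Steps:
X = -918 (X = (6 + 21)*(-34) = 27*(-34) = -918)
√(X + (x - 1*(-305))) = √(-918 + (1934 - 1*(-305))) = √(-918 + (1934 + 305)) = √(-918 + 2239) = √1321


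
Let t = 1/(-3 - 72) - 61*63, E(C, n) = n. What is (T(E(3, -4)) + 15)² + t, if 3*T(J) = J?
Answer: -822653/225 ≈ -3656.2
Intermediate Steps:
T(J) = J/3
t = -288226/75 (t = 1/(-75) - 3843 = -1/75 - 3843 = -288226/75 ≈ -3843.0)
(T(E(3, -4)) + 15)² + t = ((⅓)*(-4) + 15)² - 288226/75 = (-4/3 + 15)² - 288226/75 = (41/3)² - 288226/75 = 1681/9 - 288226/75 = -822653/225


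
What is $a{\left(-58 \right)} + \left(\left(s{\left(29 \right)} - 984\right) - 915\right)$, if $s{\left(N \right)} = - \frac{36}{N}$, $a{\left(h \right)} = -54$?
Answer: $- \frac{56673}{29} \approx -1954.2$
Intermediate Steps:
$a{\left(-58 \right)} + \left(\left(s{\left(29 \right)} - 984\right) - 915\right) = -54 - \left(1899 + \frac{36}{29}\right) = -54 - \frac{55107}{29} = - \frac{56673}{29}$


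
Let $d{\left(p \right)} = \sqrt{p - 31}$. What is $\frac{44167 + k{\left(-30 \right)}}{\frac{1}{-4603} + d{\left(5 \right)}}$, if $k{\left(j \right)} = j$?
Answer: $- \frac{203162611}{550877835} - \frac{935157498433 i \sqrt{26}}{550877835} \approx -0.3688 - 8656.0 i$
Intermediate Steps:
$d{\left(p \right)} = \sqrt{-31 + p}$
$\frac{44167 + k{\left(-30 \right)}}{\frac{1}{-4603} + d{\left(5 \right)}} = \frac{44167 - 30}{\frac{1}{-4603} + \sqrt{-31 + 5}} = \frac{44137}{- \frac{1}{4603} + \sqrt{-26}} = \frac{44137}{- \frac{1}{4603} + i \sqrt{26}}$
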